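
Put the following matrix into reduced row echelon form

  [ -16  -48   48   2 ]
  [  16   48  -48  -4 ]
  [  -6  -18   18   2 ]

r1 := -1/16·r1
r2 := r2 − 16·r1
r3 := r3 + 6·r1
r2 := -1/2·r2
r3 := r3 − 5/4·r2
r1 := r1 + 1/8·r2

[[1, 3, -3, 0], [0, 0, 0, 1], [0, 0, 0, 0]]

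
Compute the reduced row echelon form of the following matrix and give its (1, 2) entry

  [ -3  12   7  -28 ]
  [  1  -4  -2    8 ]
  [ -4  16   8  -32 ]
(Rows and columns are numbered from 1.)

-4

Multiply R1 by -1/3.
  [  1  -4  -7/3  28/3 ]
  [  1  -4    -2     8 ]
  [ -4  16     8   -32 ]
Subtract R1 from R2.
  [  1  -4  -7/3  28/3 ]
  [  0   0   1/3  -4/3 ]
  [ -4  16     8   -32 ]
Add 4 times R1 to R3.
  [ 1  -4  -7/3  28/3 ]
  [ 0   0   1/3  -4/3 ]
  [ 0   0  -4/3  16/3 ]
Multiply R2 by 3.
  [ 1  -4  -7/3  28/3 ]
  [ 0   0     1    -4 ]
  [ 0   0  -4/3  16/3 ]
Add 4/3 times R2 to R3.
  [ 1  -4  -7/3  28/3 ]
  [ 0   0     1    -4 ]
  [ 0   0     0     0 ]
Add 7/3 times R2 to R1.
  [ 1  -4  0   0 ]
  [ 0   0  1  -4 ]
  [ 0   0  0   0 ]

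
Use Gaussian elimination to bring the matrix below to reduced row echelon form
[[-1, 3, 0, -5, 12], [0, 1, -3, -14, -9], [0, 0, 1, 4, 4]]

Multiply r1 by -1.
  [ 1  -3   0    5  -12 ]
  [ 0   1  -3  -14   -9 ]
  [ 0   0   1    4    4 ]
Add 3 times r3 to r2.
  [ 1  -3  0   5  -12 ]
  [ 0   1  0  -2    3 ]
  [ 0   0  1   4    4 ]
Add 3 times r2 to r1.
  [ 1  0  0  -1  -3 ]
  [ 0  1  0  -2   3 ]
  [ 0  0  1   4   4 ]

[[1, 0, 0, -1, -3], [0, 1, 0, -2, 3], [0, 0, 1, 4, 4]]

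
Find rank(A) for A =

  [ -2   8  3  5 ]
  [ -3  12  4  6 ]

rank = 2

R1 ← -1/2·R1
  [  1  -4  -3/2  -5/2 ]
  [ -3  12     4     6 ]
R2 ← R2 + 3·R1
  [ 1  -4  -3/2  -5/2 ]
  [ 0   0  -1/2  -3/2 ]
R2 ← -2·R2
  [ 1  -4  -3/2  -5/2 ]
  [ 0   0     1     3 ]
R1 ← R1 + 3/2·R2
  [ 1  -4  0  2 ]
  [ 0   0  1  3 ]
The reduced form has 2 nonzero rows.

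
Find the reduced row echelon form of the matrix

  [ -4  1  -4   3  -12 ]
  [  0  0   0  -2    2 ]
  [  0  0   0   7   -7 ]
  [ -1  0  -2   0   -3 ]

R1 ← -1/4·R1
  [  1  -1/4   1  -3/4   3 ]
  [  0     0   0    -2   2 ]
  [  0     0   0     7  -7 ]
  [ -1     0  -2     0  -3 ]
R4 ← R4 + R1
  [ 1  -1/4   1  -3/4   3 ]
  [ 0     0   0    -2   2 ]
  [ 0     0   0     7  -7 ]
  [ 0  -1/4  -1  -3/4   0 ]
R2 <-> R4
  [ 1  -1/4   1  -3/4   3 ]
  [ 0  -1/4  -1  -3/4   0 ]
  [ 0     0   0     7  -7 ]
  [ 0     0   0    -2   2 ]
R2 ← -4·R2
  [ 1  -1/4  1  -3/4   3 ]
  [ 0     1  4     3   0 ]
  [ 0     0  0     7  -7 ]
  [ 0     0  0    -2   2 ]
R3 ← 1/7·R3
  [ 1  -1/4  1  -3/4   3 ]
  [ 0     1  4     3   0 ]
  [ 0     0  0     1  -1 ]
  [ 0     0  0    -2   2 ]
R4 ← R4 + 2·R3
  [ 1  -1/4  1  -3/4   3 ]
  [ 0     1  4     3   0 ]
  [ 0     0  0     1  -1 ]
  [ 0     0  0     0   0 ]
R2 ← R2 − 3·R3
  [ 1  -1/4  1  -3/4   3 ]
  [ 0     1  4     0   3 ]
  [ 0     0  0     1  -1 ]
  [ 0     0  0     0   0 ]
R1 ← R1 + 3/4·R3
  [ 1  -1/4  1  0  9/4 ]
  [ 0     1  4  0    3 ]
  [ 0     0  0  1   -1 ]
  [ 0     0  0  0    0 ]
R1 ← R1 + 1/4·R2
  [ 1  0  2  0   3 ]
  [ 0  1  4  0   3 ]
  [ 0  0  0  1  -1 ]
  [ 0  0  0  0   0 ]

[[1, 0, 2, 0, 3], [0, 1, 4, 0, 3], [0, 0, 0, 1, -1], [0, 0, 0, 0, 0]]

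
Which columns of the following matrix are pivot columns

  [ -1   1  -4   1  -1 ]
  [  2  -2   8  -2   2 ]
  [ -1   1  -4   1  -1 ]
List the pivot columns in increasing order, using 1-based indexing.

1

R1 := -1·R1
  [  1  -1   4  -1   1 ]
  [  2  -2   8  -2   2 ]
  [ -1   1  -4   1  -1 ]
R2 := R2 − 2·R1
  [  1  -1   4  -1   1 ]
  [  0   0   0   0   0 ]
  [ -1   1  -4   1  -1 ]
R3 := R3 + R1
  [ 1  -1  4  -1  1 ]
  [ 0   0  0   0  0 ]
  [ 0   0  0   0  0 ]
Pivot columns are the columns containing a leading 1.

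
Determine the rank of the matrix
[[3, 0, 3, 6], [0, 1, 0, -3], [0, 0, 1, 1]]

rank = 3

Multiply R1 by 1/3.
Subtract R3 from R1.
The reduced form has 3 nonzero rows.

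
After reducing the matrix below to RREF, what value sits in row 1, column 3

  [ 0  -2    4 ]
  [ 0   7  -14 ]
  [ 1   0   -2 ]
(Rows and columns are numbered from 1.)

-2

ρ1 <=> ρ3
  [ 1   0   -2 ]
  [ 0   7  -14 ]
  [ 0  -2    4 ]
ρ2 → 1/7·ρ2
  [ 1   0  -2 ]
  [ 0   1  -2 ]
  [ 0  -2   4 ]
ρ3 → ρ3 + 2·ρ2
  [ 1  0  -2 ]
  [ 0  1  -2 ]
  [ 0  0   0 ]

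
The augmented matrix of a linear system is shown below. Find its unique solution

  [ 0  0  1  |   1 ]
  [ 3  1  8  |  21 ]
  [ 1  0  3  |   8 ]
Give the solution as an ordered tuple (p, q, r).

Swap ρ1 and ρ2.
  [ 3  1  8  |  21 ]
  [ 0  0  1  |   1 ]
  [ 1  0  3  |   8 ]
Multiply ρ1 by 1/3.
  [ 1  1/3  8/3  |  7 ]
  [ 0    0    1  |  1 ]
  [ 1    0    3  |  8 ]
Subtract ρ1 from ρ3.
  [ 1   1/3  8/3  |  7 ]
  [ 0     0    1  |  1 ]
  [ 0  -1/3  1/3  |  1 ]
Swap ρ2 and ρ3.
  [ 1   1/3  8/3  |  7 ]
  [ 0  -1/3  1/3  |  1 ]
  [ 0     0    1  |  1 ]
Multiply ρ2 by -3.
  [ 1  1/3  8/3  |   7 ]
  [ 0    1   -1  |  -3 ]
  [ 0    0    1  |   1 ]
Add ρ3 to ρ2.
  [ 1  1/3  8/3  |   7 ]
  [ 0    1    0  |  -2 ]
  [ 0    0    1  |   1 ]
Subtract 8/3 times ρ3 from ρ1.
  [ 1  1/3  0  |  13/3 ]
  [ 0    1  0  |    -2 ]
  [ 0    0  1  |     1 ]
Subtract 1/3 times ρ2 from ρ1.
  [ 1  0  0  |   5 ]
  [ 0  1  0  |  -2 ]
  [ 0  0  1  |   1 ]
Reading off the last column: p = 5, q = -2, r = 1.

(5, -2, 1)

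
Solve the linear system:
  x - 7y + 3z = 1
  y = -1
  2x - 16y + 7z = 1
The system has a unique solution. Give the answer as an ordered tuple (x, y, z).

(3, -1, -3)

Form the augmented matrix and row-reduce:
  [ 1   -7  3  |   1 ]
  [ 0    1  0  |  -1 ]
  [ 2  -16  7  |   1 ]
R3 ← R3 − 2·R1
  [ 1  -7  3  |   1 ]
  [ 0   1  0  |  -1 ]
  [ 0  -2  1  |  -1 ]
R3 ← R3 + 2·R2
  [ 1  -7  3  |   1 ]
  [ 0   1  0  |  -1 ]
  [ 0   0  1  |  -3 ]
R1 ← R1 − 3·R3
  [ 1  -7  0  |  10 ]
  [ 0   1  0  |  -1 ]
  [ 0   0  1  |  -3 ]
R1 ← R1 + 7·R2
  [ 1  0  0  |   3 ]
  [ 0  1  0  |  -1 ]
  [ 0  0  1  |  -3 ]
Reading off the last column: x = 3, y = -1, z = -3.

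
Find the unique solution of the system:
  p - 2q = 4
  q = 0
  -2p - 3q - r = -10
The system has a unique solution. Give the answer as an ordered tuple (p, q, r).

(4, 0, 2)

Form the augmented matrix and row-reduce:
  [  1  -2   0  |    4 ]
  [  0   1   0  |    0 ]
  [ -2  -3  -1  |  -10 ]
Add 2 times R1 to R3.
  [ 1  -2   0  |   4 ]
  [ 0   1   0  |   0 ]
  [ 0  -7  -1  |  -2 ]
Add 7 times R2 to R3.
  [ 1  -2   0  |   4 ]
  [ 0   1   0  |   0 ]
  [ 0   0  -1  |  -2 ]
Multiply R3 by -1.
  [ 1  -2  0  |  4 ]
  [ 0   1  0  |  0 ]
  [ 0   0  1  |  2 ]
Add 2 times R2 to R1.
  [ 1  0  0  |  4 ]
  [ 0  1  0  |  0 ]
  [ 0  0  1  |  2 ]
Reading off the last column: p = 4, q = 0, r = 2.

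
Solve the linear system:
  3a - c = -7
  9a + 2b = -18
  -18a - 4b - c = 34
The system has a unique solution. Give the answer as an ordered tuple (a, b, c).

(-5/3, -3/2, 2)

Form the augmented matrix and row-reduce:
  [   3   0  -1  |   -7 ]
  [   9   2   0  |  -18 ]
  [ -18  -4  -1  |   34 ]
r1 := 1/3·r1
r2 := r2 − 9·r1
r3 := r3 + 18·r1
r2 := 1/2·r2
r3 := r3 + 4·r2
r3 := -1·r3
r2 := r2 − 3/2·r3
r1 := r1 + 1/3·r3
Reading off the last column: a = -5/3, b = -3/2, c = 2.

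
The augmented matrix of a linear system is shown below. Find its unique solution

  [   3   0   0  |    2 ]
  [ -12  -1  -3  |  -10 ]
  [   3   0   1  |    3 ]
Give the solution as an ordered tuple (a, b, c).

r1 ← 1/3·r1
  [   1   0   0  |  2/3 ]
  [ -12  -1  -3  |  -10 ]
  [   3   0   1  |    3 ]
r2 ← r2 + 12·r1
  [ 1   0   0  |  2/3 ]
  [ 0  -1  -3  |   -2 ]
  [ 3   0   1  |    3 ]
r3 ← r3 − 3·r1
  [ 1   0   0  |  2/3 ]
  [ 0  -1  -3  |   -2 ]
  [ 0   0   1  |    1 ]
r2 ← -1·r2
  [ 1  0  0  |  2/3 ]
  [ 0  1  3  |    2 ]
  [ 0  0  1  |    1 ]
r2 ← r2 − 3·r3
  [ 1  0  0  |  2/3 ]
  [ 0  1  0  |   -1 ]
  [ 0  0  1  |    1 ]
Reading off the last column: a = 2/3, b = -1, c = 1.

(2/3, -1, 1)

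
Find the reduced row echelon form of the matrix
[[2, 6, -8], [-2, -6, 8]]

R1 ← 1/2·R1
  [  1   3  -4 ]
  [ -2  -6   8 ]
R2 ← R2 + 2·R1
  [ 1  3  -4 ]
  [ 0  0   0 ]

[[1, 3, -4], [0, 0, 0]]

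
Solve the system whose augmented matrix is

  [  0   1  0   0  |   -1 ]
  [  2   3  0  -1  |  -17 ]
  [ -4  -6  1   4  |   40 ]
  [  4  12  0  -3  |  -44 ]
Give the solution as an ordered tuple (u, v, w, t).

(-5, -1, -2, 4)

R1 <-> R2
  [  2   3  0  -1  |  -17 ]
  [  0   1  0   0  |   -1 ]
  [ -4  -6  1   4  |   40 ]
  [  4  12  0  -3  |  -44 ]
R1 := 1/2·R1
  [  1  3/2  0  -1/2  |  -17/2 ]
  [  0    1  0     0  |     -1 ]
  [ -4   -6  1     4  |     40 ]
  [  4   12  0    -3  |    -44 ]
R3 := R3 + 4·R1
  [ 1  3/2  0  -1/2  |  -17/2 ]
  [ 0    1  0     0  |     -1 ]
  [ 0    0  1     2  |      6 ]
  [ 4   12  0    -3  |    -44 ]
R4 := R4 − 4·R1
  [ 1  3/2  0  -1/2  |  -17/2 ]
  [ 0    1  0     0  |     -1 ]
  [ 0    0  1     2  |      6 ]
  [ 0    6  0    -1  |    -10 ]
R4 := R4 − 6·R2
  [ 1  3/2  0  -1/2  |  -17/2 ]
  [ 0    1  0     0  |     -1 ]
  [ 0    0  1     2  |      6 ]
  [ 0    0  0    -1  |     -4 ]
R4 := -1·R4
  [ 1  3/2  0  -1/2  |  -17/2 ]
  [ 0    1  0     0  |     -1 ]
  [ 0    0  1     2  |      6 ]
  [ 0    0  0     1  |      4 ]
R3 := R3 − 2·R4
  [ 1  3/2  0  -1/2  |  -17/2 ]
  [ 0    1  0     0  |     -1 ]
  [ 0    0  1     0  |     -2 ]
  [ 0    0  0     1  |      4 ]
R1 := R1 + 1/2·R4
  [ 1  3/2  0  0  |  -13/2 ]
  [ 0    1  0  0  |     -1 ]
  [ 0    0  1  0  |     -2 ]
  [ 0    0  0  1  |      4 ]
R1 := R1 − 3/2·R2
  [ 1  0  0  0  |  -5 ]
  [ 0  1  0  0  |  -1 ]
  [ 0  0  1  0  |  -2 ]
  [ 0  0  0  1  |   4 ]
Reading off the last column: u = -5, v = -1, w = -2, t = 4.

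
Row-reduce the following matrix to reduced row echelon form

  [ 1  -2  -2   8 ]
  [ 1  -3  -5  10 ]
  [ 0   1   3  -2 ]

Subtract R1 from R2.
  [ 1  -2  -2   8 ]
  [ 0  -1  -3   2 ]
  [ 0   1   3  -2 ]
Multiply R2 by -1.
  [ 1  -2  -2   8 ]
  [ 0   1   3  -2 ]
  [ 0   1   3  -2 ]
Subtract R2 from R3.
  [ 1  -2  -2   8 ]
  [ 0   1   3  -2 ]
  [ 0   0   0   0 ]
Add 2 times R2 to R1.
  [ 1  0  4   4 ]
  [ 0  1  3  -2 ]
  [ 0  0  0   0 ]

[[1, 0, 4, 4], [0, 1, 3, -2], [0, 0, 0, 0]]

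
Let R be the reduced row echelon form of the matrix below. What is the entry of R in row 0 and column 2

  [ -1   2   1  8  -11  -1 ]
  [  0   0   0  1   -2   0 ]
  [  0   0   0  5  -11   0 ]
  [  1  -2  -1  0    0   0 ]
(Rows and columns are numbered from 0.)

-1

R1 → -1·R1
  [ 1  -2  -1  -8   11  1 ]
  [ 0   0   0   1   -2  0 ]
  [ 0   0   0   5  -11  0 ]
  [ 1  -2  -1   0    0  0 ]
R4 → R4 − R1
  [ 1  -2  -1  -8   11   1 ]
  [ 0   0   0   1   -2   0 ]
  [ 0   0   0   5  -11   0 ]
  [ 0   0   0   8  -11  -1 ]
R3 → R3 − 5·R2
  [ 1  -2  -1  -8   11   1 ]
  [ 0   0   0   1   -2   0 ]
  [ 0   0   0   0   -1   0 ]
  [ 0   0   0   8  -11  -1 ]
R4 → R4 − 8·R2
  [ 1  -2  -1  -8  11   1 ]
  [ 0   0   0   1  -2   0 ]
  [ 0   0   0   0  -1   0 ]
  [ 0   0   0   0   5  -1 ]
R3 → -1·R3
  [ 1  -2  -1  -8  11   1 ]
  [ 0   0   0   1  -2   0 ]
  [ 0   0   0   0   1   0 ]
  [ 0   0   0   0   5  -1 ]
R4 → R4 − 5·R3
  [ 1  -2  -1  -8  11   1 ]
  [ 0   0   0   1  -2   0 ]
  [ 0   0   0   0   1   0 ]
  [ 0   0   0   0   0  -1 ]
R4 → -1·R4
  [ 1  -2  -1  -8  11  1 ]
  [ 0   0   0   1  -2  0 ]
  [ 0   0   0   0   1  0 ]
  [ 0   0   0   0   0  1 ]
R1 → R1 − R4
  [ 1  -2  -1  -8  11  0 ]
  [ 0   0   0   1  -2  0 ]
  [ 0   0   0   0   1  0 ]
  [ 0   0   0   0   0  1 ]
R2 → R2 + 2·R3
  [ 1  -2  -1  -8  11  0 ]
  [ 0   0   0   1   0  0 ]
  [ 0   0   0   0   1  0 ]
  [ 0   0   0   0   0  1 ]
R1 → R1 − 11·R3
  [ 1  -2  -1  -8  0  0 ]
  [ 0   0   0   1  0  0 ]
  [ 0   0   0   0  1  0 ]
  [ 0   0   0   0  0  1 ]
R1 → R1 + 8·R2
  [ 1  -2  -1  0  0  0 ]
  [ 0   0   0  1  0  0 ]
  [ 0   0   0  0  1  0 ]
  [ 0   0   0  0  0  1 ]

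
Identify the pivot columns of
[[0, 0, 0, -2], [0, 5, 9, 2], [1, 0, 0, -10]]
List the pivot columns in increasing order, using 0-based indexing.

Swap R1 and R3.
  [ 1  0  0  -10 ]
  [ 0  5  9    2 ]
  [ 0  0  0   -2 ]
Multiply R2 by 1/5.
  [ 1  0    0  -10 ]
  [ 0  1  9/5  2/5 ]
  [ 0  0    0   -2 ]
Multiply R3 by -1/2.
  [ 1  0    0  -10 ]
  [ 0  1  9/5  2/5 ]
  [ 0  0    0    1 ]
Subtract 2/5 times R3 from R2.
  [ 1  0    0  -10 ]
  [ 0  1  9/5    0 ]
  [ 0  0    0    1 ]
Add 10 times R3 to R1.
  [ 1  0    0  0 ]
  [ 0  1  9/5  0 ]
  [ 0  0    0  1 ]
Pivot columns are the columns containing a leading 1.

0, 1, 3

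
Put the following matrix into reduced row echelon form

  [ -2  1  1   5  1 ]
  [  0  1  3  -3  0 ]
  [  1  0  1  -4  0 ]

R1 ← -1/2·R1
  [ 1  -1/2  -1/2  -5/2  -1/2 ]
  [ 0     1     3    -3     0 ]
  [ 1     0     1    -4     0 ]
R3 ← R3 − R1
  [ 1  -1/2  -1/2  -5/2  -1/2 ]
  [ 0     1     3    -3     0 ]
  [ 0   1/2   3/2  -3/2   1/2 ]
R3 ← R3 − 1/2·R2
  [ 1  -1/2  -1/2  -5/2  -1/2 ]
  [ 0     1     3    -3     0 ]
  [ 0     0     0     0   1/2 ]
R3 ← 2·R3
  [ 1  -1/2  -1/2  -5/2  -1/2 ]
  [ 0     1     3    -3     0 ]
  [ 0     0     0     0     1 ]
R1 ← R1 + 1/2·R3
  [ 1  -1/2  -1/2  -5/2  0 ]
  [ 0     1     3    -3  0 ]
  [ 0     0     0     0  1 ]
R1 ← R1 + 1/2·R2
  [ 1  0  1  -4  0 ]
  [ 0  1  3  -3  0 ]
  [ 0  0  0   0  1 ]

[[1, 0, 1, -4, 0], [0, 1, 3, -3, 0], [0, 0, 0, 0, 1]]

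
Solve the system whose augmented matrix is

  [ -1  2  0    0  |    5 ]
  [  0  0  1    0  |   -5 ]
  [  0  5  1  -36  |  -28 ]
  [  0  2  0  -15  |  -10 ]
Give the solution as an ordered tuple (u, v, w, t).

R1 ← -1·R1
R2 <-> R3
R2 ← 1/5·R2
R4 ← R4 − 2·R2
R4 ← R4 + 2/5·R3
R4 ← -5/3·R4
R2 ← R2 + 36/5·R4
R2 ← R2 − 1/5·R3
R1 ← R1 + 2·R2
Reading off the last column: u = 5, v = 5, w = -5, t = 4/3.

(5, 5, -5, 4/3)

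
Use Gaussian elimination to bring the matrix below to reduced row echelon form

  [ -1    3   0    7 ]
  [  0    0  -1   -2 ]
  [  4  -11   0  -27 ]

ρ1 -> -1·ρ1
ρ3 -> ρ3 − 4·ρ1
ρ2 <-> ρ3
ρ3 -> -1·ρ3
ρ1 -> ρ1 + 3·ρ2

[[1, 0, 0, -4], [0, 1, 0, 1], [0, 0, 1, 2]]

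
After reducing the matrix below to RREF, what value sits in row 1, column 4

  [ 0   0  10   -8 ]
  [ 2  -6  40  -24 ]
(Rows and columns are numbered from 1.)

r1 <=> r2
  [ 2  -6  40  -24 ]
  [ 0   0  10   -8 ]
r1 := 1/2·r1
  [ 1  -3  20  -12 ]
  [ 0   0  10   -8 ]
r2 := 1/10·r2
  [ 1  -3  20   -12 ]
  [ 0   0   1  -4/5 ]
r1 := r1 − 20·r2
  [ 1  -3  0     4 ]
  [ 0   0  1  -4/5 ]

4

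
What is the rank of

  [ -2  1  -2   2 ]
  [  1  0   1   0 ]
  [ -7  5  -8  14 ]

Multiply R1 by -1/2.
Subtract R1 from R2.
Add 7 times R1 to R3.
Multiply R2 by 2.
Subtract 3/2 times R2 from R3.
Multiply R3 by -1.
Subtract R3 from R1.
Add 1/2 times R2 to R1.
The reduced form has 3 nonzero rows.

rank = 3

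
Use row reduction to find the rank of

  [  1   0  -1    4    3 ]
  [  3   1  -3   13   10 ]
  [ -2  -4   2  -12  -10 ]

R2 ← R2 − 3·R1
  [  1   0  -1    4    3 ]
  [  0   1   0    1    1 ]
  [ -2  -4   2  -12  -10 ]
R3 ← R3 + 2·R1
  [ 1   0  -1   4   3 ]
  [ 0   1   0   1   1 ]
  [ 0  -4   0  -4  -4 ]
R3 ← R3 + 4·R2
  [ 1  0  -1  4  3 ]
  [ 0  1   0  1  1 ]
  [ 0  0   0  0  0 ]
The reduced form has 2 nonzero rows.

rank = 2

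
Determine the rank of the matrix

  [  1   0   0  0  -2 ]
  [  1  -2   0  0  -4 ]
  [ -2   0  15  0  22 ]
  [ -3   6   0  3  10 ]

rank = 4

ρ2 → ρ2 − ρ1
  [  1   0   0  0  -2 ]
  [  0  -2   0  0  -2 ]
  [ -2   0  15  0  22 ]
  [ -3   6   0  3  10 ]
ρ3 → ρ3 + 2·ρ1
  [  1   0   0  0  -2 ]
  [  0  -2   0  0  -2 ]
  [  0   0  15  0  18 ]
  [ -3   6   0  3  10 ]
ρ4 → ρ4 + 3·ρ1
  [ 1   0   0  0  -2 ]
  [ 0  -2   0  0  -2 ]
  [ 0   0  15  0  18 ]
  [ 0   6   0  3   4 ]
ρ2 → -1/2·ρ2
  [ 1  0   0  0  -2 ]
  [ 0  1   0  0   1 ]
  [ 0  0  15  0  18 ]
  [ 0  6   0  3   4 ]
ρ4 → ρ4 − 6·ρ2
  [ 1  0   0  0  -2 ]
  [ 0  1   0  0   1 ]
  [ 0  0  15  0  18 ]
  [ 0  0   0  3  -2 ]
ρ3 → 1/15·ρ3
  [ 1  0  0  0   -2 ]
  [ 0  1  0  0    1 ]
  [ 0  0  1  0  6/5 ]
  [ 0  0  0  3   -2 ]
ρ4 → 1/3·ρ4
  [ 1  0  0  0    -2 ]
  [ 0  1  0  0     1 ]
  [ 0  0  1  0   6/5 ]
  [ 0  0  0  1  -2/3 ]
The reduced form has 4 nonzero rows.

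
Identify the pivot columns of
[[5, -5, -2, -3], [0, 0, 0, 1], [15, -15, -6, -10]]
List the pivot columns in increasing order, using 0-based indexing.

0, 3

r1 := 1/5·r1
r3 := r3 − 15·r1
r3 := r3 + r2
r1 := r1 + 3/5·r2
Pivot columns are the columns containing a leading 1.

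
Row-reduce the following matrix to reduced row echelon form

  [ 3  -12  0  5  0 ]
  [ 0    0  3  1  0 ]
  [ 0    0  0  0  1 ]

[[1, -4, 0, 5/3, 0], [0, 0, 1, 1/3, 0], [0, 0, 0, 0, 1]]

R1 := 1/3·R1
  [ 1  -4  0  5/3  0 ]
  [ 0   0  3    1  0 ]
  [ 0   0  0    0  1 ]
R2 := 1/3·R2
  [ 1  -4  0  5/3  0 ]
  [ 0   0  1  1/3  0 ]
  [ 0   0  0    0  1 ]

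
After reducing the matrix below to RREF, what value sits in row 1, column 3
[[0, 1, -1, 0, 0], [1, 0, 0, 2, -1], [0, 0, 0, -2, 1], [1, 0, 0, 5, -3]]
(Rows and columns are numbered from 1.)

Swap R1 and R2.
  [ 1  0   0   2  -1 ]
  [ 0  1  -1   0   0 ]
  [ 0  0   0  -2   1 ]
  [ 1  0   0   5  -3 ]
Subtract R1 from R4.
  [ 1  0   0   2  -1 ]
  [ 0  1  -1   0   0 ]
  [ 0  0   0  -2   1 ]
  [ 0  0   0   3  -2 ]
Multiply R3 by -1/2.
  [ 1  0   0  2    -1 ]
  [ 0  1  -1  0     0 ]
  [ 0  0   0  1  -1/2 ]
  [ 0  0   0  3    -2 ]
Subtract 3 times R3 from R4.
  [ 1  0   0  2    -1 ]
  [ 0  1  -1  0     0 ]
  [ 0  0   0  1  -1/2 ]
  [ 0  0   0  0  -1/2 ]
Multiply R4 by -2.
  [ 1  0   0  2    -1 ]
  [ 0  1  -1  0     0 ]
  [ 0  0   0  1  -1/2 ]
  [ 0  0   0  0     1 ]
Add 1/2 times R4 to R3.
  [ 1  0   0  2  -1 ]
  [ 0  1  -1  0   0 ]
  [ 0  0   0  1   0 ]
  [ 0  0   0  0   1 ]
Add R4 to R1.
  [ 1  0   0  2  0 ]
  [ 0  1  -1  0  0 ]
  [ 0  0   0  1  0 ]
  [ 0  0   0  0  1 ]
Subtract 2 times R3 from R1.
  [ 1  0   0  0  0 ]
  [ 0  1  -1  0  0 ]
  [ 0  0   0  1  0 ]
  [ 0  0   0  0  1 ]

0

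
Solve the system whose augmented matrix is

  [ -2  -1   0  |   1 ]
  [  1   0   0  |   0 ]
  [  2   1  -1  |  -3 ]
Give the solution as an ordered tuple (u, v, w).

ρ1 -> -1/2·ρ1
  [ 1  1/2   0  |  -1/2 ]
  [ 1    0   0  |     0 ]
  [ 2    1  -1  |    -3 ]
ρ2 -> ρ2 − ρ1
  [ 1   1/2   0  |  -1/2 ]
  [ 0  -1/2   0  |   1/2 ]
  [ 2     1  -1  |    -3 ]
ρ3 -> ρ3 − 2·ρ1
  [ 1   1/2   0  |  -1/2 ]
  [ 0  -1/2   0  |   1/2 ]
  [ 0     0  -1  |    -2 ]
ρ2 -> -2·ρ2
  [ 1  1/2   0  |  -1/2 ]
  [ 0    1   0  |    -1 ]
  [ 0    0  -1  |    -2 ]
ρ3 -> -1·ρ3
  [ 1  1/2  0  |  -1/2 ]
  [ 0    1  0  |    -1 ]
  [ 0    0  1  |     2 ]
ρ1 -> ρ1 − 1/2·ρ2
  [ 1  0  0  |   0 ]
  [ 0  1  0  |  -1 ]
  [ 0  0  1  |   2 ]
Reading off the last column: u = 0, v = -1, w = 2.

(0, -1, 2)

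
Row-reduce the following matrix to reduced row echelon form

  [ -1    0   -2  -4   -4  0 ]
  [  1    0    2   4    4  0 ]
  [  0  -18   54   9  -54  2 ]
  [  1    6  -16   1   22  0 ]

[[1, 0, 2, 4, 4, 0], [0, 1, -3, -1/2, 3, 0], [0, 0, 0, 0, 0, 1], [0, 0, 0, 0, 0, 0]]

r1 -> -1·r1
  [ 1    0    2  4    4  0 ]
  [ 1    0    2  4    4  0 ]
  [ 0  -18   54  9  -54  2 ]
  [ 1    6  -16  1   22  0 ]
r2 -> r2 − r1
  [ 1    0    2  4    4  0 ]
  [ 0    0    0  0    0  0 ]
  [ 0  -18   54  9  -54  2 ]
  [ 1    6  -16  1   22  0 ]
r4 -> r4 − r1
  [ 1    0    2   4    4  0 ]
  [ 0    0    0   0    0  0 ]
  [ 0  -18   54   9  -54  2 ]
  [ 0    6  -18  -3   18  0 ]
r2 <-> r3
  [ 1    0    2   4    4  0 ]
  [ 0  -18   54   9  -54  2 ]
  [ 0    0    0   0    0  0 ]
  [ 0    6  -18  -3   18  0 ]
r2 -> -1/18·r2
  [ 1  0    2     4   4     0 ]
  [ 0  1   -3  -1/2   3  -1/9 ]
  [ 0  0    0     0   0     0 ]
  [ 0  6  -18    -3  18     0 ]
r4 -> r4 − 6·r2
  [ 1  0   2     4  4     0 ]
  [ 0  1  -3  -1/2  3  -1/9 ]
  [ 0  0   0     0  0     0 ]
  [ 0  0   0     0  0   2/3 ]
r3 <-> r4
  [ 1  0   2     4  4     0 ]
  [ 0  1  -3  -1/2  3  -1/9 ]
  [ 0  0   0     0  0   2/3 ]
  [ 0  0   0     0  0     0 ]
r3 -> 3/2·r3
  [ 1  0   2     4  4     0 ]
  [ 0  1  -3  -1/2  3  -1/9 ]
  [ 0  0   0     0  0     1 ]
  [ 0  0   0     0  0     0 ]
r2 -> r2 + 1/9·r3
  [ 1  0   2     4  4  0 ]
  [ 0  1  -3  -1/2  3  0 ]
  [ 0  0   0     0  0  1 ]
  [ 0  0   0     0  0  0 ]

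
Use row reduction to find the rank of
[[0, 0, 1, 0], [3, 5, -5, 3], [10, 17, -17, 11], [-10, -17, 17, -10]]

rank = 4

r1 ↔ r2
  [   3    5   -5    3 ]
  [   0    0    1    0 ]
  [  10   17  -17   11 ]
  [ -10  -17   17  -10 ]
r1 → 1/3·r1
  [   1  5/3  -5/3    1 ]
  [   0    0     1    0 ]
  [  10   17   -17   11 ]
  [ -10  -17    17  -10 ]
r3 → r3 − 10·r1
  [   1  5/3  -5/3    1 ]
  [   0    0     1    0 ]
  [   0  1/3  -1/3    1 ]
  [ -10  -17    17  -10 ]
r4 → r4 + 10·r1
  [ 1   5/3  -5/3  1 ]
  [ 0     0     1  0 ]
  [ 0   1/3  -1/3  1 ]
  [ 0  -1/3   1/3  0 ]
r2 ↔ r3
  [ 1   5/3  -5/3  1 ]
  [ 0   1/3  -1/3  1 ]
  [ 0     0     1  0 ]
  [ 0  -1/3   1/3  0 ]
r2 → 3·r2
  [ 1   5/3  -5/3  1 ]
  [ 0     1    -1  3 ]
  [ 0     0     1  0 ]
  [ 0  -1/3   1/3  0 ]
r4 → r4 + 1/3·r2
  [ 1  5/3  -5/3  1 ]
  [ 0    1    -1  3 ]
  [ 0    0     1  0 ]
  [ 0    0     0  1 ]
r2 → r2 − 3·r4
  [ 1  5/3  -5/3  1 ]
  [ 0    1    -1  0 ]
  [ 0    0     1  0 ]
  [ 0    0     0  1 ]
r1 → r1 − r4
  [ 1  5/3  -5/3  0 ]
  [ 0    1    -1  0 ]
  [ 0    0     1  0 ]
  [ 0    0     0  1 ]
r2 → r2 + r3
  [ 1  5/3  -5/3  0 ]
  [ 0    1     0  0 ]
  [ 0    0     1  0 ]
  [ 0    0     0  1 ]
r1 → r1 + 5/3·r3
  [ 1  5/3  0  0 ]
  [ 0    1  0  0 ]
  [ 0    0  1  0 ]
  [ 0    0  0  1 ]
r1 → r1 − 5/3·r2
  [ 1  0  0  0 ]
  [ 0  1  0  0 ]
  [ 0  0  1  0 ]
  [ 0  0  0  1 ]
The reduced form has 4 nonzero rows.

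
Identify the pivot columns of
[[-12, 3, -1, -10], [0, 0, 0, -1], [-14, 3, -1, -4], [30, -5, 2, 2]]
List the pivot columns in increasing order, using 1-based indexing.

R1 -> -1/12·R1
  [   1  -1/4  1/12  5/6 ]
  [   0     0     0   -1 ]
  [ -14     3    -1   -4 ]
  [  30    -5     2    2 ]
R3 -> R3 + 14·R1
  [  1  -1/4  1/12   5/6 ]
  [  0     0     0    -1 ]
  [  0  -1/2   1/6  23/3 ]
  [ 30    -5     2     2 ]
R4 -> R4 − 30·R1
  [ 1  -1/4  1/12   5/6 ]
  [ 0     0     0    -1 ]
  [ 0  -1/2   1/6  23/3 ]
  [ 0   5/2  -1/2   -23 ]
R2 <=> R3
  [ 1  -1/4  1/12   5/6 ]
  [ 0  -1/2   1/6  23/3 ]
  [ 0     0     0    -1 ]
  [ 0   5/2  -1/2   -23 ]
R2 -> -2·R2
  [ 1  -1/4  1/12    5/6 ]
  [ 0     1  -1/3  -46/3 ]
  [ 0     0     0     -1 ]
  [ 0   5/2  -1/2    -23 ]
R4 -> R4 − 5/2·R2
  [ 1  -1/4  1/12    5/6 ]
  [ 0     1  -1/3  -46/3 ]
  [ 0     0     0     -1 ]
  [ 0     0   1/3   46/3 ]
R3 <=> R4
  [ 1  -1/4  1/12    5/6 ]
  [ 0     1  -1/3  -46/3 ]
  [ 0     0   1/3   46/3 ]
  [ 0     0     0     -1 ]
R3 -> 3·R3
  [ 1  -1/4  1/12    5/6 ]
  [ 0     1  -1/3  -46/3 ]
  [ 0     0     1     46 ]
  [ 0     0     0     -1 ]
R4 -> -1·R4
  [ 1  -1/4  1/12    5/6 ]
  [ 0     1  -1/3  -46/3 ]
  [ 0     0     1     46 ]
  [ 0     0     0      1 ]
R3 -> R3 − 46·R4
  [ 1  -1/4  1/12    5/6 ]
  [ 0     1  -1/3  -46/3 ]
  [ 0     0     1      0 ]
  [ 0     0     0      1 ]
R2 -> R2 + 46/3·R4
  [ 1  -1/4  1/12  5/6 ]
  [ 0     1  -1/3    0 ]
  [ 0     0     1    0 ]
  [ 0     0     0    1 ]
R1 -> R1 − 5/6·R4
  [ 1  -1/4  1/12  0 ]
  [ 0     1  -1/3  0 ]
  [ 0     0     1  0 ]
  [ 0     0     0  1 ]
R2 -> R2 + 1/3·R3
  [ 1  -1/4  1/12  0 ]
  [ 0     1     0  0 ]
  [ 0     0     1  0 ]
  [ 0     0     0  1 ]
R1 -> R1 − 1/12·R3
  [ 1  -1/4  0  0 ]
  [ 0     1  0  0 ]
  [ 0     0  1  0 ]
  [ 0     0  0  1 ]
R1 -> R1 + 1/4·R2
  [ 1  0  0  0 ]
  [ 0  1  0  0 ]
  [ 0  0  1  0 ]
  [ 0  0  0  1 ]
Pivot columns are the columns containing a leading 1.

1, 2, 3, 4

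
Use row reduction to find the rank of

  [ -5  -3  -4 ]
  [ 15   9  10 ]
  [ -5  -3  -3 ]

rank = 2

r1 → -1/5·r1
  [  1  3/5  4/5 ]
  [ 15    9   10 ]
  [ -5   -3   -3 ]
r2 → r2 − 15·r1
  [  1  3/5  4/5 ]
  [  0    0   -2 ]
  [ -5   -3   -3 ]
r3 → r3 + 5·r1
  [ 1  3/5  4/5 ]
  [ 0    0   -2 ]
  [ 0    0    1 ]
r2 → -1/2·r2
  [ 1  3/5  4/5 ]
  [ 0    0    1 ]
  [ 0    0    1 ]
r3 → r3 − r2
  [ 1  3/5  4/5 ]
  [ 0    0    1 ]
  [ 0    0    0 ]
r1 → r1 − 4/5·r2
  [ 1  3/5  0 ]
  [ 0    0  1 ]
  [ 0    0  0 ]
The reduced form has 2 nonzero rows.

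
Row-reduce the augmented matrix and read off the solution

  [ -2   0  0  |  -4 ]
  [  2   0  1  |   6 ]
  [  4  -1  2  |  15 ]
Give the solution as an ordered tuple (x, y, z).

(2, -3, 2)

R1 := -1/2·R1
R2 := R2 − 2·R1
R3 := R3 − 4·R1
R2 <-> R3
R2 := -1·R2
R2 := R2 + 2·R3
Reading off the last column: x = 2, y = -3, z = 2.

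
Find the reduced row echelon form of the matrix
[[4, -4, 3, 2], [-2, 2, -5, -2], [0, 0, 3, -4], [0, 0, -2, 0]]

Multiply ρ1 by 1/4.
Add 2 times ρ1 to ρ2.
Multiply ρ2 by -2/7.
Subtract 3 times ρ2 from ρ3.
Add 2 times ρ2 to ρ4.
Multiply ρ3 by -7/34.
Subtract 4/7 times ρ3 from ρ4.
Subtract 2/7 times ρ3 from ρ2.
Subtract 1/2 times ρ3 from ρ1.
Subtract 3/4 times ρ2 from ρ1.

[[1, -1, 0, 0], [0, 0, 1, 0], [0, 0, 0, 1], [0, 0, 0, 0]]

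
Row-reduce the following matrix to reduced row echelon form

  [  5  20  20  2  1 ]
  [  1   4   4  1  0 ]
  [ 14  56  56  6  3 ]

[[1, 4, 4, 0, 0], [0, 0, 0, 1, 0], [0, 0, 0, 0, 1]]

r1 -> 1/5·r1
  [  1   4   4  2/5  1/5 ]
  [  1   4   4    1    0 ]
  [ 14  56  56    6    3 ]
r2 -> r2 − r1
  [  1   4   4  2/5   1/5 ]
  [  0   0   0  3/5  -1/5 ]
  [ 14  56  56    6     3 ]
r3 -> r3 − 14·r1
  [ 1  4  4  2/5   1/5 ]
  [ 0  0  0  3/5  -1/5 ]
  [ 0  0  0  2/5   1/5 ]
r2 -> 5/3·r2
  [ 1  4  4  2/5   1/5 ]
  [ 0  0  0    1  -1/3 ]
  [ 0  0  0  2/5   1/5 ]
r3 -> r3 − 2/5·r2
  [ 1  4  4  2/5   1/5 ]
  [ 0  0  0    1  -1/3 ]
  [ 0  0  0    0   1/3 ]
r3 -> 3·r3
  [ 1  4  4  2/5   1/5 ]
  [ 0  0  0    1  -1/3 ]
  [ 0  0  0    0     1 ]
r2 -> r2 + 1/3·r3
  [ 1  4  4  2/5  1/5 ]
  [ 0  0  0    1    0 ]
  [ 0  0  0    0    1 ]
r1 -> r1 − 1/5·r3
  [ 1  4  4  2/5  0 ]
  [ 0  0  0    1  0 ]
  [ 0  0  0    0  1 ]
r1 -> r1 − 2/5·r2
  [ 1  4  4  0  0 ]
  [ 0  0  0  1  0 ]
  [ 0  0  0  0  1 ]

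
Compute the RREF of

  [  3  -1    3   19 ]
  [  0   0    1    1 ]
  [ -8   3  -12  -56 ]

R1 → 1/3·R1
  [  1  -1/3    1  19/3 ]
  [  0     0    1     1 ]
  [ -8     3  -12   -56 ]
R3 → R3 + 8·R1
  [ 1  -1/3   1   19/3 ]
  [ 0     0   1      1 ]
  [ 0   1/3  -4  -16/3 ]
R2 <=> R3
  [ 1  -1/3   1   19/3 ]
  [ 0   1/3  -4  -16/3 ]
  [ 0     0   1      1 ]
R2 → 3·R2
  [ 1  -1/3    1  19/3 ]
  [ 0     1  -12   -16 ]
  [ 0     0    1     1 ]
R2 → R2 + 12·R3
  [ 1  -1/3  1  19/3 ]
  [ 0     1  0    -4 ]
  [ 0     0  1     1 ]
R1 → R1 − R3
  [ 1  -1/3  0  16/3 ]
  [ 0     1  0    -4 ]
  [ 0     0  1     1 ]
R1 → R1 + 1/3·R2
  [ 1  0  0   4 ]
  [ 0  1  0  -4 ]
  [ 0  0  1   1 ]

[[1, 0, 0, 4], [0, 1, 0, -4], [0, 0, 1, 1]]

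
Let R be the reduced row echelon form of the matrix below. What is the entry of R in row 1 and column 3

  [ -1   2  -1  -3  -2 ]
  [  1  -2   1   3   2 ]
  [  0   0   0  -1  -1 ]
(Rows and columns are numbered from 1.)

R1 ← -1·R1
  [ 1  -2  1   3   2 ]
  [ 1  -2  1   3   2 ]
  [ 0   0  0  -1  -1 ]
R2 ← R2 − R1
  [ 1  -2  1   3   2 ]
  [ 0   0  0   0   0 ]
  [ 0   0  0  -1  -1 ]
R2 <-> R3
  [ 1  -2  1   3   2 ]
  [ 0   0  0  -1  -1 ]
  [ 0   0  0   0   0 ]
R2 ← -1·R2
  [ 1  -2  1  3  2 ]
  [ 0   0  0  1  1 ]
  [ 0   0  0  0  0 ]
R1 ← R1 − 3·R2
  [ 1  -2  1  0  -1 ]
  [ 0   0  0  1   1 ]
  [ 0   0  0  0   0 ]

1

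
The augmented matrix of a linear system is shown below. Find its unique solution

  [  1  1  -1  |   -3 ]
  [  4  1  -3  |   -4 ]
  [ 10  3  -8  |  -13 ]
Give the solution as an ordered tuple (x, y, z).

Subtract 4 times R1 from R2.
  [  1   1  -1  |   -3 ]
  [  0  -3   1  |    8 ]
  [ 10   3  -8  |  -13 ]
Subtract 10 times R1 from R3.
  [ 1   1  -1  |  -3 ]
  [ 0  -3   1  |   8 ]
  [ 0  -7   2  |  17 ]
Multiply R2 by -1/3.
  [ 1   1    -1  |    -3 ]
  [ 0   1  -1/3  |  -8/3 ]
  [ 0  -7     2  |    17 ]
Add 7 times R2 to R3.
  [ 1  1    -1  |    -3 ]
  [ 0  1  -1/3  |  -8/3 ]
  [ 0  0  -1/3  |  -5/3 ]
Multiply R3 by -3.
  [ 1  1    -1  |    -3 ]
  [ 0  1  -1/3  |  -8/3 ]
  [ 0  0     1  |     5 ]
Add 1/3 times R3 to R2.
  [ 1  1  -1  |  -3 ]
  [ 0  1   0  |  -1 ]
  [ 0  0   1  |   5 ]
Add R3 to R1.
  [ 1  1  0  |   2 ]
  [ 0  1  0  |  -1 ]
  [ 0  0  1  |   5 ]
Subtract R2 from R1.
  [ 1  0  0  |   3 ]
  [ 0  1  0  |  -1 ]
  [ 0  0  1  |   5 ]
Reading off the last column: x = 3, y = -1, z = 5.

(3, -1, 5)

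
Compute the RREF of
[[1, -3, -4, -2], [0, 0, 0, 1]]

[[1, -3, -4, 0], [0, 0, 0, 1]]

r1 := r1 + 2·r2
  [ 1  -3  -4  0 ]
  [ 0   0   0  1 ]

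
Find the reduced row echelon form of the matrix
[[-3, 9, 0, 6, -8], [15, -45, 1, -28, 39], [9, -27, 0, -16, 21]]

[[1, -3, 0, 0, -1/3], [0, 0, 1, 0, 2], [0, 0, 0, 1, -3/2]]

ρ1 ← -1/3·ρ1
ρ2 ← ρ2 − 15·ρ1
ρ3 ← ρ3 − 9·ρ1
ρ3 ← 1/2·ρ3
ρ2 ← ρ2 − 2·ρ3
ρ1 ← ρ1 + 2·ρ3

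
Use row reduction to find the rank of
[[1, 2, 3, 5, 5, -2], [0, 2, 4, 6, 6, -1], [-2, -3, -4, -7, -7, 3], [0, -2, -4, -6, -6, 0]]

R3 -> R3 + 2·R1
  [ 1   2   3   5   5  -2 ]
  [ 0   2   4   6   6  -1 ]
  [ 0   1   2   3   3  -1 ]
  [ 0  -2  -4  -6  -6   0 ]
R2 -> 1/2·R2
  [ 1   2   3   5   5    -2 ]
  [ 0   1   2   3   3  -1/2 ]
  [ 0   1   2   3   3    -1 ]
  [ 0  -2  -4  -6  -6     0 ]
R3 -> R3 − R2
  [ 1   2   3   5   5    -2 ]
  [ 0   1   2   3   3  -1/2 ]
  [ 0   0   0   0   0  -1/2 ]
  [ 0  -2  -4  -6  -6     0 ]
R4 -> R4 + 2·R2
  [ 1  2  3  5  5    -2 ]
  [ 0  1  2  3  3  -1/2 ]
  [ 0  0  0  0  0  -1/2 ]
  [ 0  0  0  0  0    -1 ]
R3 -> -2·R3
  [ 1  2  3  5  5    -2 ]
  [ 0  1  2  3  3  -1/2 ]
  [ 0  0  0  0  0     1 ]
  [ 0  0  0  0  0    -1 ]
R4 -> R4 + R3
  [ 1  2  3  5  5    -2 ]
  [ 0  1  2  3  3  -1/2 ]
  [ 0  0  0  0  0     1 ]
  [ 0  0  0  0  0     0 ]
R2 -> R2 + 1/2·R3
  [ 1  2  3  5  5  -2 ]
  [ 0  1  2  3  3   0 ]
  [ 0  0  0  0  0   1 ]
  [ 0  0  0  0  0   0 ]
R1 -> R1 + 2·R3
  [ 1  2  3  5  5  0 ]
  [ 0  1  2  3  3  0 ]
  [ 0  0  0  0  0  1 ]
  [ 0  0  0  0  0  0 ]
R1 -> R1 − 2·R2
  [ 1  0  -1  -1  -1  0 ]
  [ 0  1   2   3   3  0 ]
  [ 0  0   0   0   0  1 ]
  [ 0  0   0   0   0  0 ]
The reduced form has 3 nonzero rows.

rank = 3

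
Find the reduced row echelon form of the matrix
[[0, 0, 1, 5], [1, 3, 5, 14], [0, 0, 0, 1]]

[[1, 3, 0, 0], [0, 0, 1, 0], [0, 0, 0, 1]]

ρ1 ↔ ρ2
  [ 1  3  5  14 ]
  [ 0  0  1   5 ]
  [ 0  0  0   1 ]
ρ2 -> ρ2 − 5·ρ3
  [ 1  3  5  14 ]
  [ 0  0  1   0 ]
  [ 0  0  0   1 ]
ρ1 -> ρ1 − 14·ρ3
  [ 1  3  5  0 ]
  [ 0  0  1  0 ]
  [ 0  0  0  1 ]
ρ1 -> ρ1 − 5·ρ2
  [ 1  3  0  0 ]
  [ 0  0  1  0 ]
  [ 0  0  0  1 ]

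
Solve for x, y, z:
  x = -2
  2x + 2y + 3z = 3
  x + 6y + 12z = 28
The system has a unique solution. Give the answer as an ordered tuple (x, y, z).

(-2, -1, 3)

Form the augmented matrix and row-reduce:
  [ 1  0   0  |  -2 ]
  [ 2  2   3  |   3 ]
  [ 1  6  12  |  28 ]
R2 -> R2 − 2·R1
  [ 1  0   0  |  -2 ]
  [ 0  2   3  |   7 ]
  [ 1  6  12  |  28 ]
R3 -> R3 − R1
  [ 1  0   0  |  -2 ]
  [ 0  2   3  |   7 ]
  [ 0  6  12  |  30 ]
R2 -> 1/2·R2
  [ 1  0    0  |   -2 ]
  [ 0  1  3/2  |  7/2 ]
  [ 0  6   12  |   30 ]
R3 -> R3 − 6·R2
  [ 1  0    0  |   -2 ]
  [ 0  1  3/2  |  7/2 ]
  [ 0  0    3  |    9 ]
R3 -> 1/3·R3
  [ 1  0    0  |   -2 ]
  [ 0  1  3/2  |  7/2 ]
  [ 0  0    1  |    3 ]
R2 -> R2 − 3/2·R3
  [ 1  0  0  |  -2 ]
  [ 0  1  0  |  -1 ]
  [ 0  0  1  |   3 ]
Reading off the last column: x = -2, y = -1, z = 3.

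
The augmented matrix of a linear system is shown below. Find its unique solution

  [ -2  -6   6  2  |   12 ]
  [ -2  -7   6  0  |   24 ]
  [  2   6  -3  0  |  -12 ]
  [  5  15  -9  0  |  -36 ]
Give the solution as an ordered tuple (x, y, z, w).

R1 ← -1/2·R1
R2 ← R2 + 2·R1
R3 ← R3 − 2·R1
R4 ← R4 − 5·R1
R2 ← -1·R2
R3 ← 1/3·R3
R4 ← R4 − 6·R3
R3 ← R3 − 2/3·R4
R2 ← R2 − 2·R4
R1 ← R1 + R4
R1 ← R1 + 3·R3
R1 ← R1 − 3·R2
Reading off the last column: x = 0, y = 0, z = 4, w = -6.

(0, 0, 4, -6)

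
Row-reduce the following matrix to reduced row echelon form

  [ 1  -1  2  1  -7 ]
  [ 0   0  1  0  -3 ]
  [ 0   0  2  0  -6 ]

[[1, -1, 0, 1, -1], [0, 0, 1, 0, -3], [0, 0, 0, 0, 0]]

R3 -> R3 − 2·R2
  [ 1  -1  2  1  -7 ]
  [ 0   0  1  0  -3 ]
  [ 0   0  0  0   0 ]
R1 -> R1 − 2·R2
  [ 1  -1  0  1  -1 ]
  [ 0   0  1  0  -3 ]
  [ 0   0  0  0   0 ]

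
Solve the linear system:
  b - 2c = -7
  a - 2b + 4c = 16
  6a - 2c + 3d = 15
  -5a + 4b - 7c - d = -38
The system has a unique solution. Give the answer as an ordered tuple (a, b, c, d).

Form the augmented matrix and row-reduce:
  [  0   1  -2   0  |   -7 ]
  [  1  -2   4   0  |   16 ]
  [  6   0  -2   3  |   15 ]
  [ -5   4  -7  -1  |  -38 ]
R1 <-> R2
  [  1  -2   4   0  |   16 ]
  [  0   1  -2   0  |   -7 ]
  [  6   0  -2   3  |   15 ]
  [ -5   4  -7  -1  |  -38 ]
R3 → R3 − 6·R1
  [  1  -2    4   0  |   16 ]
  [  0   1   -2   0  |   -7 ]
  [  0  12  -26   3  |  -81 ]
  [ -5   4   -7  -1  |  -38 ]
R4 → R4 + 5·R1
  [ 1  -2    4   0  |   16 ]
  [ 0   1   -2   0  |   -7 ]
  [ 0  12  -26   3  |  -81 ]
  [ 0  -6   13  -1  |   42 ]
R3 → R3 − 12·R2
  [ 1  -2   4   0  |  16 ]
  [ 0   1  -2   0  |  -7 ]
  [ 0   0  -2   3  |   3 ]
  [ 0  -6  13  -1  |  42 ]
R4 → R4 + 6·R2
  [ 1  -2   4   0  |  16 ]
  [ 0   1  -2   0  |  -7 ]
  [ 0   0  -2   3  |   3 ]
  [ 0   0   1  -1  |   0 ]
R3 → -1/2·R3
  [ 1  -2   4     0  |    16 ]
  [ 0   1  -2     0  |    -7 ]
  [ 0   0   1  -3/2  |  -3/2 ]
  [ 0   0   1    -1  |     0 ]
R4 → R4 − R3
  [ 1  -2   4     0  |    16 ]
  [ 0   1  -2     0  |    -7 ]
  [ 0   0   1  -3/2  |  -3/2 ]
  [ 0   0   0   1/2  |   3/2 ]
R4 → 2·R4
  [ 1  -2   4     0  |    16 ]
  [ 0   1  -2     0  |    -7 ]
  [ 0   0   1  -3/2  |  -3/2 ]
  [ 0   0   0     1  |     3 ]
R3 → R3 + 3/2·R4
  [ 1  -2   4  0  |  16 ]
  [ 0   1  -2  0  |  -7 ]
  [ 0   0   1  0  |   3 ]
  [ 0   0   0  1  |   3 ]
R2 → R2 + 2·R3
  [ 1  -2  4  0  |  16 ]
  [ 0   1  0  0  |  -1 ]
  [ 0   0  1  0  |   3 ]
  [ 0   0  0  1  |   3 ]
R1 → R1 − 4·R3
  [ 1  -2  0  0  |   4 ]
  [ 0   1  0  0  |  -1 ]
  [ 0   0  1  0  |   3 ]
  [ 0   0  0  1  |   3 ]
R1 → R1 + 2·R2
  [ 1  0  0  0  |   2 ]
  [ 0  1  0  0  |  -1 ]
  [ 0  0  1  0  |   3 ]
  [ 0  0  0  1  |   3 ]
Reading off the last column: a = 2, b = -1, c = 3, d = 3.

(2, -1, 3, 3)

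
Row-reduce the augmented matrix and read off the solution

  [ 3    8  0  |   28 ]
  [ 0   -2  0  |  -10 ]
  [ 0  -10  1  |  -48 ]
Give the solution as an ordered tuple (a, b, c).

(-4, 5, 2)

Multiply R1 by 1/3.
  [ 1  8/3  0  |  28/3 ]
  [ 0   -2  0  |   -10 ]
  [ 0  -10  1  |   -48 ]
Multiply R2 by -1/2.
  [ 1  8/3  0  |  28/3 ]
  [ 0    1  0  |     5 ]
  [ 0  -10  1  |   -48 ]
Add 10 times R2 to R3.
  [ 1  8/3  0  |  28/3 ]
  [ 0    1  0  |     5 ]
  [ 0    0  1  |     2 ]
Subtract 8/3 times R2 from R1.
  [ 1  0  0  |  -4 ]
  [ 0  1  0  |   5 ]
  [ 0  0  1  |   2 ]
Reading off the last column: a = -4, b = 5, c = 2.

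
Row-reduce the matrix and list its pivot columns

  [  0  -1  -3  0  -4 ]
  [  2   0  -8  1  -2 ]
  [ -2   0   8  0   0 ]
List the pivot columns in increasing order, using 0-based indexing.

0, 1, 3

Swap R1 and R2.
  [  2   0  -8  1  -2 ]
  [  0  -1  -3  0  -4 ]
  [ -2   0   8  0   0 ]
Multiply R1 by 1/2.
  [  1   0  -4  1/2  -1 ]
  [  0  -1  -3    0  -4 ]
  [ -2   0   8    0   0 ]
Add 2 times R1 to R3.
  [ 1   0  -4  1/2  -1 ]
  [ 0  -1  -3    0  -4 ]
  [ 0   0   0    1  -2 ]
Multiply R2 by -1.
  [ 1  0  -4  1/2  -1 ]
  [ 0  1   3    0   4 ]
  [ 0  0   0    1  -2 ]
Subtract 1/2 times R3 from R1.
  [ 1  0  -4  0   0 ]
  [ 0  1   3  0   4 ]
  [ 0  0   0  1  -2 ]
Pivot columns are the columns containing a leading 1.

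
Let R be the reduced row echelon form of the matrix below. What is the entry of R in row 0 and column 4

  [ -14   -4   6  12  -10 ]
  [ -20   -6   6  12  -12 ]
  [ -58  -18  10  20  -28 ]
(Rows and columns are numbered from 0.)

r1 ← -1/14·r1
  [   1  2/7  -3/7  -6/7  5/7 ]
  [ -20   -6     6    12  -12 ]
  [ -58  -18    10    20  -28 ]
r2 ← r2 + 20·r1
  [   1   2/7   -3/7   -6/7   5/7 ]
  [   0  -2/7  -18/7  -36/7  16/7 ]
  [ -58   -18     10     20   -28 ]
r3 ← r3 + 58·r1
  [ 1    2/7    -3/7    -6/7   5/7 ]
  [ 0   -2/7   -18/7   -36/7  16/7 ]
  [ 0  -10/7  -104/7  -208/7  94/7 ]
r2 ← -7/2·r2
  [ 1    2/7    -3/7    -6/7   5/7 ]
  [ 0      1       9      18    -8 ]
  [ 0  -10/7  -104/7  -208/7  94/7 ]
r3 ← r3 + 10/7·r2
  [ 1  2/7  -3/7  -6/7  5/7 ]
  [ 0    1     9    18   -8 ]
  [ 0    0    -2    -4    2 ]
r3 ← -1/2·r3
  [ 1  2/7  -3/7  -6/7  5/7 ]
  [ 0    1     9    18   -8 ]
  [ 0    0     1     2   -1 ]
r2 ← r2 − 9·r3
  [ 1  2/7  -3/7  -6/7  5/7 ]
  [ 0    1     0     0    1 ]
  [ 0    0     1     2   -1 ]
r1 ← r1 + 3/7·r3
  [ 1  2/7  0  0  2/7 ]
  [ 0    1  0  0    1 ]
  [ 0    0  1  2   -1 ]
r1 ← r1 − 2/7·r2
  [ 1  0  0  0   0 ]
  [ 0  1  0  0   1 ]
  [ 0  0  1  2  -1 ]

0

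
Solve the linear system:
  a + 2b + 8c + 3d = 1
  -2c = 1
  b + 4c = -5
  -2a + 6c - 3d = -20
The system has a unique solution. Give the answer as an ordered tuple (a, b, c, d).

(6, -3, -1/2, 5/3)

Form the augmented matrix and row-reduce:
  [  1  2   8   3  |    1 ]
  [  0  0  -2   0  |    1 ]
  [  0  1   4   0  |   -5 ]
  [ -2  0   6  -3  |  -20 ]
r4 ← r4 + 2·r1
  [ 1  2   8  3  |    1 ]
  [ 0  0  -2  0  |    1 ]
  [ 0  1   4  0  |   -5 ]
  [ 0  4  22  3  |  -18 ]
r2 ↔ r3
  [ 1  2   8  3  |    1 ]
  [ 0  1   4  0  |   -5 ]
  [ 0  0  -2  0  |    1 ]
  [ 0  4  22  3  |  -18 ]
r4 ← r4 − 4·r2
  [ 1  2   8  3  |   1 ]
  [ 0  1   4  0  |  -5 ]
  [ 0  0  -2  0  |   1 ]
  [ 0  0   6  3  |   2 ]
r3 ← -1/2·r3
  [ 1  2  8  3  |     1 ]
  [ 0  1  4  0  |    -5 ]
  [ 0  0  1  0  |  -1/2 ]
  [ 0  0  6  3  |     2 ]
r4 ← r4 − 6·r3
  [ 1  2  8  3  |     1 ]
  [ 0  1  4  0  |    -5 ]
  [ 0  0  1  0  |  -1/2 ]
  [ 0  0  0  3  |     5 ]
r4 ← 1/3·r4
  [ 1  2  8  3  |     1 ]
  [ 0  1  4  0  |    -5 ]
  [ 0  0  1  0  |  -1/2 ]
  [ 0  0  0  1  |   5/3 ]
r1 ← r1 − 3·r4
  [ 1  2  8  0  |    -4 ]
  [ 0  1  4  0  |    -5 ]
  [ 0  0  1  0  |  -1/2 ]
  [ 0  0  0  1  |   5/3 ]
r2 ← r2 − 4·r3
  [ 1  2  8  0  |    -4 ]
  [ 0  1  0  0  |    -3 ]
  [ 0  0  1  0  |  -1/2 ]
  [ 0  0  0  1  |   5/3 ]
r1 ← r1 − 8·r3
  [ 1  2  0  0  |     0 ]
  [ 0  1  0  0  |    -3 ]
  [ 0  0  1  0  |  -1/2 ]
  [ 0  0  0  1  |   5/3 ]
r1 ← r1 − 2·r2
  [ 1  0  0  0  |     6 ]
  [ 0  1  0  0  |    -3 ]
  [ 0  0  1  0  |  -1/2 ]
  [ 0  0  0  1  |   5/3 ]
Reading off the last column: a = 6, b = -3, c = -1/2, d = 5/3.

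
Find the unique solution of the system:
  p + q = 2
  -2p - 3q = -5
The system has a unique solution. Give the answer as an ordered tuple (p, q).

Form the augmented matrix and row-reduce:
  [  1   1  |   2 ]
  [ -2  -3  |  -5 ]
ρ2 ← ρ2 + 2·ρ1
  [ 1   1  |   2 ]
  [ 0  -1  |  -1 ]
ρ2 ← -1·ρ2
  [ 1  1  |  2 ]
  [ 0  1  |  1 ]
ρ1 ← ρ1 − ρ2
  [ 1  0  |  1 ]
  [ 0  1  |  1 ]
Reading off the last column: p = 1, q = 1.

(1, 1)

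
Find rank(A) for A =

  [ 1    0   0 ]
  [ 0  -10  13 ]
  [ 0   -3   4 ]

rank = 3

Multiply r2 by -1/10.
  [ 1   0       0 ]
  [ 0   1  -13/10 ]
  [ 0  -3       4 ]
Add 3 times r2 to r3.
  [ 1  0       0 ]
  [ 0  1  -13/10 ]
  [ 0  0    1/10 ]
Multiply r3 by 10.
  [ 1  0       0 ]
  [ 0  1  -13/10 ]
  [ 0  0       1 ]
Add 13/10 times r3 to r2.
  [ 1  0  0 ]
  [ 0  1  0 ]
  [ 0  0  1 ]
The reduced form has 3 nonzero rows.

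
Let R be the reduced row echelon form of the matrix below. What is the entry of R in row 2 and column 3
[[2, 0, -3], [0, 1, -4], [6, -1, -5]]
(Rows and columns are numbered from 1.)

-4

r1 → 1/2·r1
r3 → r3 − 6·r1
r3 → r3 + r2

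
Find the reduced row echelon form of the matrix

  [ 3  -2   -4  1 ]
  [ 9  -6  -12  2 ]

R1 ← 1/3·R1
  [ 1  -2/3  -4/3  1/3 ]
  [ 9    -6   -12    2 ]
R2 ← R2 − 9·R1
  [ 1  -2/3  -4/3  1/3 ]
  [ 0     0     0   -1 ]
R2 ← -1·R2
  [ 1  -2/3  -4/3  1/3 ]
  [ 0     0     0    1 ]
R1 ← R1 − 1/3·R2
  [ 1  -2/3  -4/3  0 ]
  [ 0     0     0  1 ]

[[1, -2/3, -4/3, 0], [0, 0, 0, 1]]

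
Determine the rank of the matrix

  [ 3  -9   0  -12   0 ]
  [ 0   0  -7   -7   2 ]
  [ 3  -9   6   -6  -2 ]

ρ1 -> 1/3·ρ1
  [ 1  -3   0  -4   0 ]
  [ 0   0  -7  -7   2 ]
  [ 3  -9   6  -6  -2 ]
ρ3 -> ρ3 − 3·ρ1
  [ 1  -3   0  -4   0 ]
  [ 0   0  -7  -7   2 ]
  [ 0   0   6   6  -2 ]
ρ2 -> -1/7·ρ2
  [ 1  -3  0  -4     0 ]
  [ 0   0  1   1  -2/7 ]
  [ 0   0  6   6    -2 ]
ρ3 -> ρ3 − 6·ρ2
  [ 1  -3  0  -4     0 ]
  [ 0   0  1   1  -2/7 ]
  [ 0   0  0   0  -2/7 ]
ρ3 -> -7/2·ρ3
  [ 1  -3  0  -4     0 ]
  [ 0   0  1   1  -2/7 ]
  [ 0   0  0   0     1 ]
ρ2 -> ρ2 + 2/7·ρ3
  [ 1  -3  0  -4  0 ]
  [ 0   0  1   1  0 ]
  [ 0   0  0   0  1 ]
The reduced form has 3 nonzero rows.

rank = 3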